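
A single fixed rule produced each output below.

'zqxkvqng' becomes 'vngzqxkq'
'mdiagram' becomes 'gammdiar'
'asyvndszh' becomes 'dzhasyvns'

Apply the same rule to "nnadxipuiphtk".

ptknnadxipuih

The pattern: move the last 3 characters to the front (rotate right by 3), then swap the first and last characters.
"nnadxipuiphtk" → "htknnadxipuip" → "ptknnadxipuih".
(Check on "zqxkvqng": → "qngzqxkv" → "vngzqxkq" ✓)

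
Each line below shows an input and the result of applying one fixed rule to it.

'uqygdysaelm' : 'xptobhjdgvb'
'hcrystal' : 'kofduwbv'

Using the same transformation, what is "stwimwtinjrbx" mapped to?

In each case the input is transformed by: shift every letter 3 places forward in the alphabet (wrapping around), then take characters alternately from the front and the back (1st, last, 2nd, 2nd-last, ...).
On "stwimwtinjrbx" that produces "vawezulmpqzlw".

vawezulmpqzlw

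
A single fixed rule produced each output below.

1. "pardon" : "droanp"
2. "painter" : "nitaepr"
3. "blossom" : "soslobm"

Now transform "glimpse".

miplsge

The rule is to move the first 3 characters to the end (rotate left by 3), then take characters alternately from the front and the back (1st, last, 2nd, 2nd-last, ...).
"glimpse" → "mpsegli" → "miplsge".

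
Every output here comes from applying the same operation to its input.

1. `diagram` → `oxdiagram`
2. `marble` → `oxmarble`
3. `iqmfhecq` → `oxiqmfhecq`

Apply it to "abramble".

In each case the input is transformed by: prepend "ox".
"abramble" → "oxabramble".

oxabramble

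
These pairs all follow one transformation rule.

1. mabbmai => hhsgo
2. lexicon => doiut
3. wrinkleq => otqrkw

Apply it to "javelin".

In each case the input is transformed by: delete the first 2 characters, then shift every letter 6 places forward in the alphabet (wrapping around).
For "javelin", step one produces "velin"; step two turns that into "bkrot".

bkrot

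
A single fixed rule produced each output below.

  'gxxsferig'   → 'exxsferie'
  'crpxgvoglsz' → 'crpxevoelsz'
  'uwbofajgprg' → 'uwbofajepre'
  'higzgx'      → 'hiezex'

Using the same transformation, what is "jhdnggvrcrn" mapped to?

The pattern: replace every "g" with "e".
So "jhdnggvrcrn" becomes "jhdneevrcrn".

jhdneevrcrn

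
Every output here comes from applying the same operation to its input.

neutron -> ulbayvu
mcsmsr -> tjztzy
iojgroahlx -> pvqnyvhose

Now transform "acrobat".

What's happening: shift every letter 7 places forward in the alphabet (wrapping around).
So "acrobat" becomes "hjyviha".

hjyviha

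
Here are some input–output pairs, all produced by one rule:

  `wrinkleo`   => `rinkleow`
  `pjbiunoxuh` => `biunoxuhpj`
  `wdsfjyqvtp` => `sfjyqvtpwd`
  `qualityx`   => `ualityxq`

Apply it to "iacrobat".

acrobati

What's happening: swap the front and back halves of the string, then move the last 3 characters to the front (rotate right by 3).
On "iacrobat": the first step gives "obatiacr", and the second then gives "acrobati".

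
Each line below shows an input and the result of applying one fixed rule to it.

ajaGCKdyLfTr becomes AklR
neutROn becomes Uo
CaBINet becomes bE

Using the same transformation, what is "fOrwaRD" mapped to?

Rr

Rule — keep one character in every 3, starting at position 3 (positions 3rd, 6th, 9th, ...), then flip the case of every letter.
Starting from "fOrwaRD": after the first operation, "rR"; after the second, "Rr".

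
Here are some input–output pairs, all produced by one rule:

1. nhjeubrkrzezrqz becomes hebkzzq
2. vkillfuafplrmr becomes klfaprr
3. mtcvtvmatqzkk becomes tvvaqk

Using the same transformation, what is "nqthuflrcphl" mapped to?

qhfrpl

The pattern: keep every other character starting from the second (positions 2nd, 4th, 6th, ...).
Doing the same to "nqthuflrcphl": "qhfrpl".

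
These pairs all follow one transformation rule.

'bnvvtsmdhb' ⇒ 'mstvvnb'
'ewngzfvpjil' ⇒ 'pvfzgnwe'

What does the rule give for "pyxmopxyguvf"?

gyxpomxyp

Looking at the pairs, the operation is to reverse the string, then delete the first 3 characters.
Working it through for "pyxmopxyguvf": intermediate "fvugyxpomxyp", final "gyxpomxyp".
(Check on "bnvvtsmdhb": → "bhdmstvvnb" → "mstvvnb" ✓)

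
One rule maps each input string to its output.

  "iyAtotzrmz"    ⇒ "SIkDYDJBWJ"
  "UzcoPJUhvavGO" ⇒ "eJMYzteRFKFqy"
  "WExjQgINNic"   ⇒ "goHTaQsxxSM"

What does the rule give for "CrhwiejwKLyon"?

Rule — flip the case of every letter, then shift every letter 10 places forward in the alphabet (wrapping around).
"CrhwiejwKLyon" → "cRHWIEJWklYON" → "mBRGSOTGuvIYX".

mBRGSOTGuvIYX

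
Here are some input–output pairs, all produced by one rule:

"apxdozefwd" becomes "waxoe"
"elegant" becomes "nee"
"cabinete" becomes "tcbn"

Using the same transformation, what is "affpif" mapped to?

Each output is the input with this applied: move the last 3 characters to the front (rotate right by 3), then keep every other character starting from the second (positions 2nd, 4th, 6th, ...).
Working it through for "affpif": intermediate "pifaff", final "iaf".

iaf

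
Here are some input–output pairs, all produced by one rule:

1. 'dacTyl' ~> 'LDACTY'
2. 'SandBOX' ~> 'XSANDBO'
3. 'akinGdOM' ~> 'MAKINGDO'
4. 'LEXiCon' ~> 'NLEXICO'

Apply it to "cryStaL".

The pattern: move the last character to the front, then convert every letter to uppercase.
Working it through for "cryStaL": intermediate "LcrySta", final "LCRYSTA".
(Check on "dacTyl": → "ldacTy" → "LDACTY" ✓)

LCRYSTA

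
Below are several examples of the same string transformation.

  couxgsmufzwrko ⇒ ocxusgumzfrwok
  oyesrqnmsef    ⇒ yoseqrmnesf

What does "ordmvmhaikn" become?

Rule — swap each adjacent pair of characters (1↔2, 3↔4, ...).
Doing the same to "ordmvmhaikn": "romdmvahkin".

romdmvahkin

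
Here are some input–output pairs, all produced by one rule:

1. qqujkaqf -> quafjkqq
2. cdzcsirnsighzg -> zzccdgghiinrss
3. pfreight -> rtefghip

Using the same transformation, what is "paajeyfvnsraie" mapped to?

vyaaaeefijnprs

The transformation: sort the characters into alphabetical order, then move the last 2 characters to the front (rotate right by 2).
Applying both steps to "paajeyfvnsraie": "aaaeefijnprsvy", then "vyaaaeefijnprs".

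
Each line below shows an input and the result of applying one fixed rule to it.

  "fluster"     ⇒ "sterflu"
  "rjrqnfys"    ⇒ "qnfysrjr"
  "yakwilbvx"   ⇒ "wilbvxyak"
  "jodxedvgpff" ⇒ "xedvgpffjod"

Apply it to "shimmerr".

mmerrshi

Rule — move the first 3 characters to the end (rotate left by 3).
Applying that to "shimmerr" gives "mmerrshi".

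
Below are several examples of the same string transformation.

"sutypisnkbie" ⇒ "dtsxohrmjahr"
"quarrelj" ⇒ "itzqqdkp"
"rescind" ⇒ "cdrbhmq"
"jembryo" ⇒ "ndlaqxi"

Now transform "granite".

dqzmhsf

Looking at the pairs, the operation is to swap the first and last characters, then shift every letter 1 place backward in the alphabet (wrapping around).
Applying both steps to "granite": "eranitg", then "dqzmhsf".
(Check on "jembryo": → "oembryj" → "ndlaqxi" ✓)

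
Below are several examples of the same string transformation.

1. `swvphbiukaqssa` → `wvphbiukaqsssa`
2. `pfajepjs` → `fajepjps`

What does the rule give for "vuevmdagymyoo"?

uevmdagymyovo

The rule is to swap the first and last characters, then move the first character to the end.
Starting from "vuevmdagymyoo": after the first operation, "ouevmdagymyov"; after the second, "uevmdagymyovo".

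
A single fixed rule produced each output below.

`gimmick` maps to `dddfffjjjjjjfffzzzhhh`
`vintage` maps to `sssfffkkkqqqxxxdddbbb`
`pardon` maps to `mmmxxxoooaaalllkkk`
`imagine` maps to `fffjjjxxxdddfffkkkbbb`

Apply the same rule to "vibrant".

Looking at the pairs, the operation is to shift every letter 3 places backward in the alphabet (wrapping around), then repeat every character 3 times.
"vibrant" → "sfyoxkq" → "sssfffyyyoooxxxkkkqqq".

sssfffyyyoooxxxkkkqqq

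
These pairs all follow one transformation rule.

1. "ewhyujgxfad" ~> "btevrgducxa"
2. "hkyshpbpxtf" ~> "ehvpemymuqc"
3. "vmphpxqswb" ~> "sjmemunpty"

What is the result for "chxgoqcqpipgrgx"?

zeudlnznmfmdodu

What's happening: shift every letter 3 places backward in the alphabet (wrapping around).
Applying that to "chxgoqcqpipgrgx" gives "zeudlnznmfmdodu".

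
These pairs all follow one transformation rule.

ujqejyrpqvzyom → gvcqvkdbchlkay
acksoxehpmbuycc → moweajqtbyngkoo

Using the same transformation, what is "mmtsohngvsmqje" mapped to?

yyfeatzsheycvq

Each output is the input with this applied: shift every letter 12 places forward in the alphabet (wrapping around).
For "mmtsohngvsmqje" the result is "yyfeatzsheycvq".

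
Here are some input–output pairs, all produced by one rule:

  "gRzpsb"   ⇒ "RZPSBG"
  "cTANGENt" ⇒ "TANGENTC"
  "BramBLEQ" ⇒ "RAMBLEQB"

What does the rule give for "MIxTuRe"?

Rule — move the first character to the end, then convert every letter to uppercase.
Working it through for "MIxTuRe": intermediate "IxTuReM", final "IXTUREM".

IXTUREM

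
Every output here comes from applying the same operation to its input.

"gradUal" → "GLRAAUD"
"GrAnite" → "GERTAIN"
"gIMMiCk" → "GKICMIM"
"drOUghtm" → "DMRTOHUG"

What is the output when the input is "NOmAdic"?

NCOIMDA

What's happening: take characters alternately from the front and the back (1st, last, 2nd, 2nd-last, ...), then convert every letter to uppercase.
On "NOmAdic": the first step gives "NcOimdA", and the second then gives "NCOIMDA".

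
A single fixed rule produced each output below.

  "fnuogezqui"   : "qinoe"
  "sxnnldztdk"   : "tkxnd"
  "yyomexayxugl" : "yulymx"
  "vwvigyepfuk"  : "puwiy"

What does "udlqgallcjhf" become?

The transformation: keep every other character starting from the second (positions 2nd, 4th, 6th, ...), then move the first 3 characters to the end (rotate left by 3).
"udlqgallcjhf" → "dqaljf" → "ljfdqa".

ljfdqa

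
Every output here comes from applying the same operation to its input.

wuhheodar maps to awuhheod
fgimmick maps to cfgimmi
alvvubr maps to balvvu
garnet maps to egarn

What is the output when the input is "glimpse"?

sglimp

The pattern: delete the last character, then move the last character to the front.
For "glimpse", step one produces "glimps"; step two turns that into "sglimp".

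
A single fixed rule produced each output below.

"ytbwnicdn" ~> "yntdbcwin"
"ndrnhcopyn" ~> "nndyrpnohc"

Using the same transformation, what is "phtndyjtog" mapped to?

Looking at the pairs, the operation is to take characters alternately from the front and the back (1st, last, 2nd, 2nd-last, ...).
Applying that to "phtndyjtog" gives "pghottnjdy".

pghottnjdy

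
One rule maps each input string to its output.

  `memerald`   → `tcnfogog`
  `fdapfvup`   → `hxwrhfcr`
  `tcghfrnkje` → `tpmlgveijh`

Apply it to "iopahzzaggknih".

Rule — shift every letter 2 places forward in the alphabet (wrapping around), then swap the front and back halves of the string.
Working it through for "iopahzzaggknih": intermediate "kqrcjbbciimpkj", final "ciimpkjkqrcjbb".
(Check on "tcghfrnkje": → "veijhtpmlg" → "tpmlgveijh" ✓)

ciimpkjkqrcjbb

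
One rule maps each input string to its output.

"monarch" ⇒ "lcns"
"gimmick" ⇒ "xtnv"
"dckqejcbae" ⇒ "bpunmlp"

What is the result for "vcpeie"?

ptp

Each output is the input with this applied: delete the first 3 characters, then shift every letter 11 places forward in the alphabet (wrapping around).
Starting from "vcpeie": after the first operation, "eie"; after the second, "ptp".
(Check on "dckqejcbae": → "qejcbae" → "bpunmlp" ✓)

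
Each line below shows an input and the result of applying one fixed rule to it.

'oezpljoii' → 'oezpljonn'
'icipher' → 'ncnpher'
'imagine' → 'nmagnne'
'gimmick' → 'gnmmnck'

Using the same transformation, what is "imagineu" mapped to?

nmagnneu

What's happening: replace every "i" with "n".
For "imagineu" the result is "nmagnneu".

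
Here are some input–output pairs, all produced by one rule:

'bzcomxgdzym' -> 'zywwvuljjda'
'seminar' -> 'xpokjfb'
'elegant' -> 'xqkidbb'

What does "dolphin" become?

mlkifea

The pattern: shift every letter 3 places backward in the alphabet (wrapping around), then sort the characters into reverse alphabetical order.
For "dolphin", step one produces "alimefk"; step two turns that into "mlkifea".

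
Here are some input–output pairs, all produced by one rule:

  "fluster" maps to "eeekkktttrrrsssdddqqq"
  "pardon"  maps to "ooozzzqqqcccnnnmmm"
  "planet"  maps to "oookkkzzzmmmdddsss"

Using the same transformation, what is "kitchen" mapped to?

The transformation: repeat every character 3 times, then shift every letter 1 place backward in the alphabet (wrapping around).
On "kitchen": the first step gives "kkkiiitttccchhheeennn", and the second then gives "jjjhhhsssbbbgggdddmmm".

jjjhhhsssbbbgggdddmmm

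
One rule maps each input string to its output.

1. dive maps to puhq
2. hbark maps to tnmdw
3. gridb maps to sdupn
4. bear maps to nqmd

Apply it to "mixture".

In each case the input is transformed by: shift every letter 12 places forward in the alphabet (wrapping around).
For "mixture" the result is "yujfgdq".

yujfgdq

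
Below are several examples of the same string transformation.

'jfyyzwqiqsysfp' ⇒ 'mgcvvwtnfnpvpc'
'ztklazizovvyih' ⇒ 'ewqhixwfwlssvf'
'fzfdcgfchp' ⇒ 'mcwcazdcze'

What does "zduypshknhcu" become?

rwarvmpehkez

The pattern: shift every letter 3 places backward in the alphabet (wrapping around), then move the last character to the front.
So "zduypshknhcu" becomes "rwarvmpehkez".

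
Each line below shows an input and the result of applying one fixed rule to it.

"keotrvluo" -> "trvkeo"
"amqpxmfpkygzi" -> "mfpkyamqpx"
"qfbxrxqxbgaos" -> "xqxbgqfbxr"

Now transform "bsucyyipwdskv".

yipwdbsucy

Looking at the pairs, the operation is to delete the last 3 characters, then swap the front and back halves of the string.
Working it through for "bsucyyipwdskv": intermediate "bsucyyipwd", final "yipwdbsucy".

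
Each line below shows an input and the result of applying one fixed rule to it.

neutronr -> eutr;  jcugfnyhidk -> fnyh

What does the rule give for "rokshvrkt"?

What's happening: move the last 3 characters to the front (rotate right by 3), then keep only the last 4 characters.
Working it through for "rokshvrkt": intermediate "rktrokshv", final "kshv".

kshv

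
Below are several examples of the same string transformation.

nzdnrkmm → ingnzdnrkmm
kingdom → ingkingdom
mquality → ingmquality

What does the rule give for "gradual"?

inggradual

In each case the input is transformed by: prepend "ing".
"gradual" → "inggradual".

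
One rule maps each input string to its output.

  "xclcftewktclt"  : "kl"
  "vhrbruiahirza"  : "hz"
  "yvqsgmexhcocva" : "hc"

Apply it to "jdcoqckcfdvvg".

fv

What's happening: keep one character in every 3, starting at position 3 (positions 3rd, 6th, 9th, ...), then delete the first 2 characters.
For "jdcoqckcfdvvg", step one produces "ccfv"; step two turns that into "fv".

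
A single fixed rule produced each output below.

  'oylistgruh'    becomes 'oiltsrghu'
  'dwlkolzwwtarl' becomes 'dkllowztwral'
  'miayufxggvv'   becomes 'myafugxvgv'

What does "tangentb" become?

In each case the input is transformed by: swap each adjacent pair of characters (1↔2, 3↔4, ...), then delete the first character.
Starting from "tangentb": after the first operation, "atgnnebt"; after the second, "tgnnebt".
(Check on "oylistgruh": → "yoiltsrghu" → "oiltsrghu" ✓)

tgnnebt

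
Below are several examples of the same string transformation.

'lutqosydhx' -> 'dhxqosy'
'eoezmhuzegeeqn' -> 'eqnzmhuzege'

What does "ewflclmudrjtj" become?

jtjlclmudr

In each case the input is transformed by: delete the first 3 characters, then move the last 3 characters to the front (rotate right by 3).
Working it through for "ewflclmudrjtj": intermediate "lclmudrjtj", final "jtjlclmudr".
(Check on "eoezmhuzegeeqn": → "zmhuzegeeqn" → "eqnzmhuzege" ✓)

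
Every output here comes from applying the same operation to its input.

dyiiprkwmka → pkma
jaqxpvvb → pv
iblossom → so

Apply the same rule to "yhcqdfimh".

dih

What's happening: delete the first 3 characters, then keep every other character starting from the second (positions 2nd, 4th, 6th, ...).
Starting from "yhcqdfimh": after the first operation, "qdfimh"; after the second, "dih".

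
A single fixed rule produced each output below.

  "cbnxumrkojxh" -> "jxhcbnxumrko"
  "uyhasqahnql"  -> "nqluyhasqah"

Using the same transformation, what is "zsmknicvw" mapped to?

Rule — move the last 3 characters to the front (rotate right by 3).
Applying that to "zsmknicvw" gives "cvwzsmkni".

cvwzsmkni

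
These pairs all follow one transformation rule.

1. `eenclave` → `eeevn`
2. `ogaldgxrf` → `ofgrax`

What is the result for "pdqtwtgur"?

Looking at the pairs, the operation is to take characters alternately from the front and the back (1st, last, 2nd, 2nd-last, ...), then delete the last 3 characters.
For "pdqtwtgur", step one produces "prduqgttw"; step two turns that into "prduqg".

prduqg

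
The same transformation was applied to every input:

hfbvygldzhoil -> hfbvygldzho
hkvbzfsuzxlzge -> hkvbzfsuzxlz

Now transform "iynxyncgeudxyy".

iynxyncgeudx

In each case the input is transformed by: delete the last 2 characters.
For "iynxyncgeudxyy" the result is "iynxyncgeudx".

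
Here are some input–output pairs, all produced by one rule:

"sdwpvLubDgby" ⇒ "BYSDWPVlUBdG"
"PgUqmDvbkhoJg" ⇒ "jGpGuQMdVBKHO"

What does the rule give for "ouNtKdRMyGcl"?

The pattern: flip the case of every letter, then move the last 2 characters to the front (rotate right by 2).
For "ouNtKdRMyGcl", step one produces "OUnTkDrmYgCL"; step two turns that into "CLOUnTkDrmYg".
(Check on "sdwpvLubDgby": → "SDWPVlUBdGBY" → "BYSDWPVlUBdG" ✓)

CLOUnTkDrmYg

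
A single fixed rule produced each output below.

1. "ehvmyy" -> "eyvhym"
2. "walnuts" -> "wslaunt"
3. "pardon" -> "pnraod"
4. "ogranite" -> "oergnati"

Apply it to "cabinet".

ctbanie

The rule is to move the last character to the front, then swap each adjacent pair of characters (1↔2, 3↔4, ...).
"cabinet" → "ctbanie".
(Check on "ogranite": → "eogranit" → "oergnati" ✓)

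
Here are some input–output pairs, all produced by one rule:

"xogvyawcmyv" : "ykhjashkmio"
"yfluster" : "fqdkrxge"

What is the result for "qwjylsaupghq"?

The rule is to shift every letter 12 places forward in the alphabet (wrapping around), then move the last 3 characters to the front (rotate right by 3).
Working it through for "qwjylsaupghq": intermediate "civkxemgbstc", final "stccivkxemgb".

stccivkxemgb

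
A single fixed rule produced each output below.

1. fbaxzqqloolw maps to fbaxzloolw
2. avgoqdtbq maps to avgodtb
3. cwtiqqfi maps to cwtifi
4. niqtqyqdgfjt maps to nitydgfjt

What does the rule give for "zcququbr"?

What's happening: remove every "q".
On "zcququbr" that produces "zcuubr".

zcuubr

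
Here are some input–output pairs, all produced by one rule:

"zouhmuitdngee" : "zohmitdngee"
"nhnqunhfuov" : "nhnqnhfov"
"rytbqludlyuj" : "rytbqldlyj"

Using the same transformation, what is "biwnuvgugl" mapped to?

biwnvggl

Rule — remove every "u".
So "biwnuvgugl" becomes "biwnvggl".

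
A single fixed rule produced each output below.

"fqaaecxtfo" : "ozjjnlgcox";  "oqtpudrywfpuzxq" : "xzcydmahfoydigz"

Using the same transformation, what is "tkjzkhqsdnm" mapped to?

ctsitqzbmwv

Rule — shift every letter 9 places forward in the alphabet (wrapping around).
Applying that to "tkjzkhqsdnm" gives "ctsitqzbmwv".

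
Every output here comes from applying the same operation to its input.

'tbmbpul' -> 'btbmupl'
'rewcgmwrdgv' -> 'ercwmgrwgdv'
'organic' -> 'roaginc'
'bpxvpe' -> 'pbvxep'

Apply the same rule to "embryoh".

merboyh

The rule is to swap each adjacent pair of characters (1↔2, 3↔4, ...).
For "embryoh" the result is "merboyh".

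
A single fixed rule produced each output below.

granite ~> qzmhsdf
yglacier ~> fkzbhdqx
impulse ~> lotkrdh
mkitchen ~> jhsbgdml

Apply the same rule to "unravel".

The rule is to move the first character to the end, then shift every letter 1 place backward in the alphabet (wrapping around).
On "unravel": the first step gives "nravelu", and the second then gives "mqzudkt".

mqzudkt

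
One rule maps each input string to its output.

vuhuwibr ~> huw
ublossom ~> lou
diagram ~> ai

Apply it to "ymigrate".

The pattern: sort the characters into alphabetical order, then keep one character in every 3, starting at position 2 (positions 2nd, 5th, 8th, ...).
"ymigrate" → "aegimrty" → "emy".

emy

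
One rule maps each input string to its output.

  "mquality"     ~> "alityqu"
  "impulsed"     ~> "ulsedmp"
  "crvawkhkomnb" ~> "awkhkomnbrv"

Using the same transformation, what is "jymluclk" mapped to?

Rule — delete the first character, then move the first 2 characters to the end (rotate left by 2).
Working it through for "jymluclk": intermediate "ymluclk", final "luclkym".

luclkym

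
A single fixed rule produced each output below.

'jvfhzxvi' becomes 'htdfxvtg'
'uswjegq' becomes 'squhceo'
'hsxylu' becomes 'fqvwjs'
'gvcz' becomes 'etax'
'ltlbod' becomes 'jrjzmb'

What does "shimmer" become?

qfgkkcp

The rule is to shift every letter 2 places backward in the alphabet (wrapping around).
Doing the same to "shimmer": "qfgkkcp".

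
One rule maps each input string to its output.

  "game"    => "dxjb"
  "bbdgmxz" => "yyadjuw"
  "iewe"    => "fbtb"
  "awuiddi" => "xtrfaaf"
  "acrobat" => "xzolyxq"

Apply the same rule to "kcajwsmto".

In each case the input is transformed by: shift every letter 3 places backward in the alphabet (wrapping around).
So "kcajwsmto" becomes "hzxgtpjql".

hzxgtpjql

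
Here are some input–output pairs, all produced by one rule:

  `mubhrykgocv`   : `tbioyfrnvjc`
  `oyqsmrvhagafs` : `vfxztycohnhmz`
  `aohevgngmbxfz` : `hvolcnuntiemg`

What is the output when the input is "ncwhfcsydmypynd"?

Looking at the pairs, the operation is to shift every letter 7 places forward in the alphabet (wrapping around).
So "ncwhfcsydmypynd" becomes "ujdomjzfktfwfuk".

ujdomjzfktfwfuk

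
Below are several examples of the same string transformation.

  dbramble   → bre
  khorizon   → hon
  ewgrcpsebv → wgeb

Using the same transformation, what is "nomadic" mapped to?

omc

What's happening: swap each adjacent pair of characters (1↔2, 3↔4, ...), then keep one character in every 3, starting at position 1 (positions 1st, 4th, 7th, ...).
"nomadic" → "omc".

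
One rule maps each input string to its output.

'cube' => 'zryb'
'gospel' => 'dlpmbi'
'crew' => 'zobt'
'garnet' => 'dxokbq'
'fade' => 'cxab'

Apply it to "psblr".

The rule is to shift every letter 3 places backward in the alphabet (wrapping around).
So "psblr" becomes "mpyio".

mpyio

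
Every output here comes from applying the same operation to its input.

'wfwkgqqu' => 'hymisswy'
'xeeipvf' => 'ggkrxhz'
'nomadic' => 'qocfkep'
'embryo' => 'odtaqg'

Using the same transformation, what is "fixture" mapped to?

kzvwtgh

The pattern: shift every letter 2 places forward in the alphabet (wrapping around), then move the first character to the end.
Applying both steps to "fixture": "hkzvwtg", then "kzvwtgh".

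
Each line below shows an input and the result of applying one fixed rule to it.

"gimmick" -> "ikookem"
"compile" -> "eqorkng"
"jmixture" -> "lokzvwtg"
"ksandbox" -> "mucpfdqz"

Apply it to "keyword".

mgayqtf

The transformation: shift every letter 2 places forward in the alphabet (wrapping around).
For "keyword" the result is "mgayqtf".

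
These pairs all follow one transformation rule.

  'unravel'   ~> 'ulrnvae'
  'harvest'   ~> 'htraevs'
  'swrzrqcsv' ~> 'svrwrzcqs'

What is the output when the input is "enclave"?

Each output is the input with this applied: move the last character to the front, then swap each adjacent pair of characters (1↔2, 3↔4, ...).
Starting from "enclave": after the first operation, "eenclav"; after the second, "eecnalv".

eecnalv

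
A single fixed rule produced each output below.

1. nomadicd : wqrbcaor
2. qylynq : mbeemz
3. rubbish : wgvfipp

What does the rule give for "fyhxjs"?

The pattern: move the last 3 characters to the front (rotate right by 3), then shift every letter 12 places backward in the alphabet (wrapping around).
"fyhxjs" → "xjsfyh" → "lxgtmv".

lxgtmv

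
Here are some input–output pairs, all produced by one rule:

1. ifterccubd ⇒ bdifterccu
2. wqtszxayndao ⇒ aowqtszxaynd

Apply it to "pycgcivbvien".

enpycgcivbvi

The pattern: move the last 2 characters to the front (rotate right by 2).
So "pycgcivbvien" becomes "enpycgcivbvi".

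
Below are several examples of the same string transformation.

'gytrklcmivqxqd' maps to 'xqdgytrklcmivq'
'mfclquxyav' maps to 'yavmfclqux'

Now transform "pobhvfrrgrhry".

hrypobhvfrrgr

Each output is the input with this applied: move the last 3 characters to the front (rotate right by 3).
So "pobhvfrrgrhry" becomes "hrypobhvfrrgr".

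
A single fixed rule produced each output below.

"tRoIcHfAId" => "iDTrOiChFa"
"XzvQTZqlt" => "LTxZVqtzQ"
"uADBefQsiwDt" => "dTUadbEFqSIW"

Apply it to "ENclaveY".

What's happening: flip the case of every letter, then move the last 2 characters to the front (rotate right by 2).
Applying both steps to "ENclaveY": "enCLAVEy", then "EyenCLAV".

EyenCLAV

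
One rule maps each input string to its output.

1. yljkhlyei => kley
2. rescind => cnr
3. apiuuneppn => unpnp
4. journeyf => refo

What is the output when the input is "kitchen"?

cek

Each output is the input with this applied: move the first 2 characters to the end (rotate left by 2), then keep every other character starting from the second (positions 2nd, 4th, 6th, ...).
"kitchen" → "tchenki" → "cek".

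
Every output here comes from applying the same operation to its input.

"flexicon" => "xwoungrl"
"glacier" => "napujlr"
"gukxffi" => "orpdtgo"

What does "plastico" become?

The pattern: shift every letter 9 places forward in the alphabet (wrapping around), then move the last 2 characters to the front (rotate right by 2).
Applying that to "plastico" gives "lxyujbcr".

lxyujbcr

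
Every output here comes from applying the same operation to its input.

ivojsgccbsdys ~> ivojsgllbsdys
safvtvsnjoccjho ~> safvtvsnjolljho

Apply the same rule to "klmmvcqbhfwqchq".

klmmvlqbhfwqlhq

The rule is to replace every "c" with "l".
For "klmmvcqbhfwqchq" the result is "klmmvlqbhfwqlhq".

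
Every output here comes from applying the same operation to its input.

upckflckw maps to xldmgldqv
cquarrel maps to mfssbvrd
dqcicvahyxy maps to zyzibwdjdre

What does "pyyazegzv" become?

Each output is the input with this applied: reverse the string, then shift every letter 1 place forward in the alphabet (wrapping around).
For "pyyazegzv", step one produces "vzgezayyp"; step two turns that into "wahfabzzq".

wahfabzzq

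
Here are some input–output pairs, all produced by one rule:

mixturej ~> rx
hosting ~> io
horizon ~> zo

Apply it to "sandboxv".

on

The rule is to reverse the string, then keep one character in every 3, starting at position 3 (positions 3rd, 6th, 9th, ...).
Working it through for "sandboxv": intermediate "vxobdnas", final "on".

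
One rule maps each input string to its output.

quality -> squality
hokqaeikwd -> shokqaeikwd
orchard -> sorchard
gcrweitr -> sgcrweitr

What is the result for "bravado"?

What's happening: prepend "s".
Doing the same to "bravado": "sbravado".

sbravado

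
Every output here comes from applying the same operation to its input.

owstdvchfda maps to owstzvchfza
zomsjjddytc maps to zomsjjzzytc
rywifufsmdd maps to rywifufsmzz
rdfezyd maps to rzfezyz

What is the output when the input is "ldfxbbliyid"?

lzfxbbliyiz

What's happening: replace every "d" with "z".
Applying that to "ldfxbbliyid" gives "lzfxbbliyiz".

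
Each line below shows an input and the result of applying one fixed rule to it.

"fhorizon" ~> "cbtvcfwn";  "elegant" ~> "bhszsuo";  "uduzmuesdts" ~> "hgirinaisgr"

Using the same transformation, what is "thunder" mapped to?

Each output is the input with this applied: shift every letter 12 places backward in the alphabet (wrapping around), then move the last 2 characters to the front (rotate right by 2).
Starting from "thunder": after the first operation, "hvibrsf"; after the second, "sfhvibr".

sfhvibr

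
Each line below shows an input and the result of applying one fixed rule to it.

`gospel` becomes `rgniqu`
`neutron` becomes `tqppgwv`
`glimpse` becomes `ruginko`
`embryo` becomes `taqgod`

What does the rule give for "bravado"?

Looking at the pairs, the operation is to shift every letter 2 places forward in the alphabet (wrapping around), then move the last 3 characters to the front (rotate right by 3).
Applying both steps to "bravado": "dtcxcfq", then "cfqdtcx".

cfqdtcx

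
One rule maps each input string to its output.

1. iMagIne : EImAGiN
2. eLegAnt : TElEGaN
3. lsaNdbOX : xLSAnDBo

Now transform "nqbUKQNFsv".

The pattern: flip the case of every letter, then move the last character to the front.
"nqbUKQNFsv" → "NQBukqnfSV" → "VNQBukqnfS".

VNQBukqnfS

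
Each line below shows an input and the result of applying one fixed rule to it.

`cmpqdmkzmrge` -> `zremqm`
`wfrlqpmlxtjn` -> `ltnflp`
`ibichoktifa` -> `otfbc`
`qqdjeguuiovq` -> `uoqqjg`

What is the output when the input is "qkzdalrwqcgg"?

wcgkdl

Rule — keep every other character starting from the second (positions 2nd, 4th, 6th, ...), then move the last 3 characters to the front (rotate right by 3).
On "qkzdalrwqcgg": the first step gives "kdlwcg", and the second then gives "wcgkdl".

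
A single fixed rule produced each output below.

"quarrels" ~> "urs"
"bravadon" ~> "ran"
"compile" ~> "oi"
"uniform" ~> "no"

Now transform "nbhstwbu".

btu

The rule is to keep one character in every 3, starting at position 2 (positions 2nd, 5th, 8th, ...).
Applying that to "nbhstwbu" gives "btu".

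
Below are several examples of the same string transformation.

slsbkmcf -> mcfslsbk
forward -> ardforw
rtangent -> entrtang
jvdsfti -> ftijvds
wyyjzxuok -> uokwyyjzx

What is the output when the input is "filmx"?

lmxfi

Each output is the input with this applied: move the last 3 characters to the front (rotate right by 3).
Applying that to "filmx" gives "lmxfi".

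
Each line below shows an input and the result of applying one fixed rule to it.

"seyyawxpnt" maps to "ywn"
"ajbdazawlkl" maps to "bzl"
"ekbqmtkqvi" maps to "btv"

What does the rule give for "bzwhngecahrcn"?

Rule — keep one character in every 3, starting at position 3 (positions 3rd, 6th, 9th, ...).
Doing the same to "bzwhngecahrcn": "wgac".

wgac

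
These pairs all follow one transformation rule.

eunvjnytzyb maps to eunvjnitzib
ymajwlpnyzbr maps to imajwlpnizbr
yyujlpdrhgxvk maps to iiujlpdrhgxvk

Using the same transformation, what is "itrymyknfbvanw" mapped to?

itrimiknfbvanw

The transformation: replace every "y" with "i".
Applying that to "itrymyknfbvanw" gives "itrimiknfbvanw".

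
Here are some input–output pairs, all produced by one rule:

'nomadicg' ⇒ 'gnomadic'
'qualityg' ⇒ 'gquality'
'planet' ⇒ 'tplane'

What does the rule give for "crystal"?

What's happening: move the last character to the front.
Doing the same to "crystal": "lcrysta".

lcrysta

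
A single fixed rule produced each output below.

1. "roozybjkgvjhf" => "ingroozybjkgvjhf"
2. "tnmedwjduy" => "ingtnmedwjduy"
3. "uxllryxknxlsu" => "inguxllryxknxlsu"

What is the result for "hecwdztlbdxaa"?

The rule is to prepend "ing".
"hecwdztlbdxaa" → "inghecwdztlbdxaa".

inghecwdztlbdxaa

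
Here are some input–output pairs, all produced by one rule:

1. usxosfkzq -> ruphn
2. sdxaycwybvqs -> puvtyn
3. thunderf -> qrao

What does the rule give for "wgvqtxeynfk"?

tsqbkh

The transformation: shift every letter 3 places backward in the alphabet (wrapping around), then keep every other character starting from the first (positions 1st, 3rd, 5th, ...).
Applying both steps to "wgvqtxeynfk": "tdsnqubvkch", then "tsqbkh".
(Check on "usxosfkzq": → "rpulpchwn" → "ruphn" ✓)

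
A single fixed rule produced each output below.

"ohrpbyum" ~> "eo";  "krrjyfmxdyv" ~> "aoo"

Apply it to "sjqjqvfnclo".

The transformation: shift every letter 10 places backward in the alphabet (wrapping around), then keep only the vowels.
Applying that to "sjqjqvfnclo" gives "ie".
(Check on "ohrpbyum": → "exhfrokc" → "eo" ✓)

ie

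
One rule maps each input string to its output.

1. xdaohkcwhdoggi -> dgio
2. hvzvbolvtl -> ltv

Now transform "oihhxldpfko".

In each case the input is transformed by: sort the characters into alphabetical order, then keep one character in every 3, starting at position 3 (positions 3rd, 6th, 9th, ...).
For "oihhxldpfko", step one produces "dfhhikloopx"; step two turns that into "hko".

hko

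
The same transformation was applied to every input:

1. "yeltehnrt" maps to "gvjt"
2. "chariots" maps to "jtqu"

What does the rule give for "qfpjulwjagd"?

The pattern: keep every other character starting from the second (positions 2nd, 4th, 6th, ...), then shift every letter 2 places forward in the alphabet (wrapping around).
Working it through for "qfpjulwjagd": intermediate "fjljg", final "hlnli".

hlnli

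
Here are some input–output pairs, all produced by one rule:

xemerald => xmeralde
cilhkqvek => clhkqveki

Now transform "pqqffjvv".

pqffjvvq

The pattern: move the first character to the end, then swap the first and last characters.
Applying both steps to "pqqffjvv": "qqffjvvp", then "pqffjvvq".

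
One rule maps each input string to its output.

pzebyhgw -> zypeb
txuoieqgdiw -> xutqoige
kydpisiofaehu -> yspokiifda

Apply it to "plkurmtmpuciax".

uutrppmmlkc

The pattern: delete the last 3 characters, then sort the characters into reverse alphabetical order.
"plkurmtmpuciax" → "plkurmtmpuc" → "uutrppmmlkc".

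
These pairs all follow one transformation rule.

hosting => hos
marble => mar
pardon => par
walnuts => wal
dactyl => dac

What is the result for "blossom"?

blo

The transformation: keep only the first 3 characters.
"blossom" → "blo".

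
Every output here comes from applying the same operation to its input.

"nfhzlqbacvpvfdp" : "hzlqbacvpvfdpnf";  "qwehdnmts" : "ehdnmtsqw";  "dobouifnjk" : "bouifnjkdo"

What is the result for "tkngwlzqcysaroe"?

ngwlzqcysaroetk

The transformation: move the first 2 characters to the end (rotate left by 2).
Doing the same to "tkngwlzqcysaroe": "ngwlzqcysaroetk".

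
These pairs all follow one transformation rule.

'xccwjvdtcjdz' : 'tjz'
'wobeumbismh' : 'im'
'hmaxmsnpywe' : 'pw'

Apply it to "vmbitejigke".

Each output is the input with this applied: keep every other character starting from the second (positions 2nd, 4th, 6th, ...), then delete the first 3 characters.
Applying that to "vmbitejigke" gives "ik".

ik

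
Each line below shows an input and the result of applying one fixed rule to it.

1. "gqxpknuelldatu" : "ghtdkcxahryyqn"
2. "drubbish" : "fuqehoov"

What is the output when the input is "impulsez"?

What's happening: move the last 2 characters to the front (rotate right by 2), then shift every letter 13 places forward in the alphabet (wrapping around) — i.e. ROT13.
For "impulsez", step one produces "ezimpuls"; step two turns that into "rmvzchyf".

rmvzchyf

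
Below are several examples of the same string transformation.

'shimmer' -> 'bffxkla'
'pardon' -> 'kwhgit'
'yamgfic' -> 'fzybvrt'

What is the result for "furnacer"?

kgtvxkyn

The transformation: move the first 2 characters to the end (rotate left by 2), then shift every letter 7 places backward in the alphabet (wrapping around).
So "furnacer" becomes "kgtvxkyn".
(Check on "pardon": → "rdonpa" → "kwhgit" ✓)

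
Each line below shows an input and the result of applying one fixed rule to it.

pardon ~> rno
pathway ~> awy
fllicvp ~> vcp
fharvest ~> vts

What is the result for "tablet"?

bte

Rule — swap each adjacent pair of characters (1↔2, 3↔4, ...), then keep only the last 3 characters.
So "tablet" becomes "bte".
(Check on "fharvest": → "hfraevts" → "vts" ✓)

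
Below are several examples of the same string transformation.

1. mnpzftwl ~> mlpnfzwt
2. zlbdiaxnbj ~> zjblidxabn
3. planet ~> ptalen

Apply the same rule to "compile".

Rule — move the last character to the front, then swap each adjacent pair of characters (1↔2, 3↔4, ...).
Applying both steps to "compile": "ecompil", then "cemoipl".

cemoipl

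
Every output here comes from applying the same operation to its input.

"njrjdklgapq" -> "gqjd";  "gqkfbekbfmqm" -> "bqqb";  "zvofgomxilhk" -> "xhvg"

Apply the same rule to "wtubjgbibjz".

What's happening: keep one character in every 3, starting at position 2 (positions 2nd, 5th, 8th, ...), then move the last 2 characters to the front (rotate right by 2).
On "wtubjgbibjz": the first step gives "tjiz", and the second then gives "iztj".

iztj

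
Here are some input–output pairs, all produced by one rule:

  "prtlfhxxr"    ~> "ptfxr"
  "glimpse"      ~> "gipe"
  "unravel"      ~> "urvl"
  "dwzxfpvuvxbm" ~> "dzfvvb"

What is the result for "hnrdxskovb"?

The pattern: keep every other character starting from the first (positions 1st, 3rd, 5th, ...).
Doing the same to "hnrdxskovb": "hrxkv".

hrxkv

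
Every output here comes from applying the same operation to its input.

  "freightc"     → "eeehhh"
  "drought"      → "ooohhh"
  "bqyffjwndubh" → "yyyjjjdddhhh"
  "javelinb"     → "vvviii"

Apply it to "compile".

mmmlll

The rule is to keep one character in every 3, starting at position 3 (positions 3rd, 6th, 9th, ...), then repeat every character 3 times.
Working it through for "compile": intermediate "ml", final "mmmlll".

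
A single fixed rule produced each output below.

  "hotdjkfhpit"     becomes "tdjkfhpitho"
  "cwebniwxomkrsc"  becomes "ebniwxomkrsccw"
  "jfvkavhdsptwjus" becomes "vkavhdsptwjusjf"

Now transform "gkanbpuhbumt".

The rule is to move the first 2 characters to the end (rotate left by 2).
Applying that to "gkanbpuhbumt" gives "anbpuhbumtgk".

anbpuhbumtgk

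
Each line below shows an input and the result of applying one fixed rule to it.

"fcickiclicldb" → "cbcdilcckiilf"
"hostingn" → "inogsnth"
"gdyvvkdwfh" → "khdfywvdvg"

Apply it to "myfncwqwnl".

wlynfwnqcm

What's happening: take characters alternately from the front and the back (1st, last, 2nd, 2nd-last, ...), then swap the first and last characters.
"myfncwqwnl" → "mlynfwnqcw" → "wlynfwnqcm".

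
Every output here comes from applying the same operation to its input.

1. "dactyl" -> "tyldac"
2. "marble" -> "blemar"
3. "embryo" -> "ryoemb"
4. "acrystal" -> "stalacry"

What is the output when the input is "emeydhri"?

The transformation: swap the front and back halves of the string.
Applying that to "emeydhri" gives "dhriemey".

dhriemey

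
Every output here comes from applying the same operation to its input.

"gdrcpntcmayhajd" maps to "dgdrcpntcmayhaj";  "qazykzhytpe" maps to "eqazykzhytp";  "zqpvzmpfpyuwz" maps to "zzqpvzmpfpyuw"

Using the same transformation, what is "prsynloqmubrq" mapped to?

The pattern: move the last character to the front.
Doing the same to "prsynloqmubrq": "qprsynloqmubr".

qprsynloqmubr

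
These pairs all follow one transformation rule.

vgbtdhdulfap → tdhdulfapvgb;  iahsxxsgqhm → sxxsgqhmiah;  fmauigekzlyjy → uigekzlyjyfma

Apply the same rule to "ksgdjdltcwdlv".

In each case the input is transformed by: move the first 3 characters to the end (rotate left by 3).
On "ksgdjdltcwdlv" that produces "djdltcwdlvksg".

djdltcwdlvksg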